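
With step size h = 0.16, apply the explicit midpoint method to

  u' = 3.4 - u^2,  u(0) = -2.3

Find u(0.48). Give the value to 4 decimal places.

-6.2596

Midpoint: k1 = f(x_n, u_n); k2 = f(x_n + h/2, u_n + (h/2)·k1); u_{n+1} = u_n + h·k2.
x=0.000000, u=-2.300000:
  k1 = f(0.000000, -2.300000) = -1.890000
  k2 = f(0.080000, -2.451200) = -2.608381
  u ← -2.300000 + 0.16·(-2.608381) = -2.717341
x=0.160000, u=-2.717341:
  k1 = f(0.160000, -2.717341) = -3.983942
  k2 = f(0.240000, -3.036056) = -5.817639
  u ← -2.717341 + 0.16·(-5.817639) = -3.648163
x=0.320000, u=-3.648163:
  k1 = f(0.320000, -3.648163) = -9.909095
  k2 = f(0.400000, -4.440891) = -16.321511
  u ← -3.648163 + 0.16·(-16.321511) = -6.259605
u(0.48) ≈ -6.2596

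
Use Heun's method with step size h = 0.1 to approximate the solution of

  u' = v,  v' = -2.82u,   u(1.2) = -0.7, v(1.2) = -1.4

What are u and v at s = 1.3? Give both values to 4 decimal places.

Heun on (u,v): k1 = f(s_n, state_n); k2 = f(s_n + h, state_n + h·k1); state_{n+1} = state_n + (h/2)·(k1 + k2).
1.200000: (-0.700000, -1.400000)
  k1 = (-1.400000, 1.974000)
  predictor → (-0.840000, -1.202600)
  k2 = (-1.202600, 2.368800)
  → (-0.830130, -1.182860)
(u(1.3), v(1.3)) ≈ (-0.8301, -1.1829)

-0.8301, -1.1829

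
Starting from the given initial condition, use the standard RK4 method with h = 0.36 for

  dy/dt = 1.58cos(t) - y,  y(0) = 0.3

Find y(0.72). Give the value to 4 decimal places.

0.8762

RK4: k1 = f(t_n, y_n); k2 = f(t_n + h/2, y_n + (h/2)·k1); k3 = f(t_n + h/2, y_n + (h/2)·k2); k4 = f(t_n + h, y_n + h·k3); y_{n+1} = y_n + (h/6)·(k1 + 2k2 + 2k3 + k4).
t=0.000000, y=0.300000:
  k1 = f(0.000000, 0.300000) = 1.280000
  k2 = f(0.180000, 0.530400) = 1.024073
  k3 = f(0.180000, 0.484333) = 1.070140
  k4 = f(0.360000, 0.685250) = 0.793467
  y ← 0.300000 + (0.36/6)·(k1 + 2k2 + 2k3 + k4) = 0.675714
t=0.360000, y=0.675714:
  k1 = f(0.360000, 0.675714) = 0.803003
  k2 = f(0.540000, 0.820254) = 0.534926
  k3 = f(0.540000, 0.772000) = 0.583180
  k4 = f(0.720000, 0.885658) = 0.302195
  y ← 0.675714 + (0.36/6)·(k1 + 2k2 + 2k3 + k4) = 0.876198
y(0.72) ≈ 0.8762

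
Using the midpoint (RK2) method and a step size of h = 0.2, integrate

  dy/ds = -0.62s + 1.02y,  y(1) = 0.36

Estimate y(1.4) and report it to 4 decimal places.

Midpoint: k1 = f(s_n, y_n); k2 = f(s_n + h/2, y_n + (h/2)·k1); y_{n+1} = y_n + h·k2.
s=1.000000, y=0.360000:
  k1 = f(1.000000, 0.360000) = -0.252800
  k2 = f(1.100000, 0.334720) = -0.340586
  y ← 0.360000 + 0.2·(-0.340586) = 0.291883
s=1.200000, y=0.291883:
  k1 = f(1.200000, 0.291883) = -0.446279
  k2 = f(1.300000, 0.247255) = -0.553800
  y ← 0.291883 + 0.2·(-0.553800) = 0.181123
y(1.4) ≈ 0.1811

0.1811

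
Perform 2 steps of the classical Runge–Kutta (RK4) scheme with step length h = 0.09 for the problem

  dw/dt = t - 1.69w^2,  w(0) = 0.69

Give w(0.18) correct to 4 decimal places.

0.5847

RK4: k1 = f(t_n, w_n); k2 = f(t_n + h/2, w_n + (h/2)·k1); k3 = f(t_n + h/2, w_n + (h/2)·k2); k4 = f(t_n + h, w_n + h·k3); w_{n+1} = w_n + (h/6)·(k1 + 2k2 + 2k3 + k4).
t=0.000000, w=0.690000:
  k1 = f(0.000000, 0.690000) = -0.804609
  k2 = f(0.045000, 0.653793) = -0.677382
  k3 = f(0.045000, 0.659518) = -0.690089
  k4 = f(0.090000, 0.627892) = -0.576280
  w ← 0.690000 + (0.09/6)·(k1 + 2k2 + 2k3 + k4) = 0.628263
t=0.090000, w=0.628263:
  k1 = f(0.090000, 0.628263) = -0.577066
  k2 = f(0.135000, 0.602295) = -0.478062
  k3 = f(0.135000, 0.606750) = -0.487165
  k4 = f(0.180000, 0.584418) = -0.397209
  w ← 0.628263 + (0.09/6)·(k1 + 2k2 + 2k3 + k4) = 0.584692
w(0.18) ≈ 0.5847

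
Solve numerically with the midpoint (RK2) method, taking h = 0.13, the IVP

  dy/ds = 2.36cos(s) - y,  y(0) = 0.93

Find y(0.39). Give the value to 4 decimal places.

Midpoint: k1 = f(s_n, y_n); k2 = f(s_n + h/2, y_n + (h/2)·k1); y_{n+1} = y_n + h·k2.
s=0.000000, y=0.930000:
  k1 = f(0.000000, 0.930000) = 1.430000
  k2 = f(0.065000, 1.022950) = 1.332066
  y ← 0.930000 + 0.13·1.332066 = 1.103169
s=0.130000, y=1.103169:
  k1 = f(0.130000, 1.103169) = 1.236917
  k2 = f(0.195000, 1.183568) = 1.131704
  y ← 1.103169 + 0.13·1.131704 = 1.250290
s=0.260000, y=1.250290:
  k1 = f(0.260000, 1.250290) = 1.030390
  k2 = f(0.325000, 1.317266) = 0.919190
  y ← 1.250290 + 0.13·0.919190 = 1.369785
y(0.39) ≈ 1.3698

1.3698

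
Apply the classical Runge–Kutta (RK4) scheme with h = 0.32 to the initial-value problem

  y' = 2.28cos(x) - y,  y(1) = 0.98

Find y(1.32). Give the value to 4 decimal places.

0.9550

RK4: k1 = f(x_n, y_n); k2 = f(x_n + h/2, y_n + (h/2)·k1); k3 = f(x_n + h/2, y_n + (h/2)·k2); k4 = f(x_n + h, y_n + h·k3); y_{n+1} = y_n + (h/6)·(k1 + 2k2 + 2k3 + k4).
x=1.000000, y=0.980000:
  k1 = f(1.000000, 0.980000) = 0.251889
  k2 = f(1.160000, 1.020302) = -0.109808
  k3 = f(1.160000, 0.962431) = -0.051937
  k4 = f(1.320000, 0.963380) = -0.397540
  y ← 0.980000 + (0.32/6)·(k1 + 2k2 + 2k3 + k4) = 0.954979
y(1.32) ≈ 0.9550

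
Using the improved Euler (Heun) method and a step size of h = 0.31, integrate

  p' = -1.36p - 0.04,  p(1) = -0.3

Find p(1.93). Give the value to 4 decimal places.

Heun: k1 = f(t_n, p_n); k2 = f(t_n + h, p_n + h·k1); p_{n+1} = p_n + (h/2)·(k1 + k2).
t=1.000000, p=-0.300000:
  k1 = f(1.000000, -0.300000) = 0.368000
  k2 = f(1.310000, -0.185920) = 0.212851
  p ← -0.300000 + (0.31/2)·(0.368000 + 0.212851) = -0.209968
t=1.310000, p=-0.209968:
  k1 = f(1.310000, -0.209968) = 0.245557
  k2 = f(1.620000, -0.133846) = 0.142030
  p ← -0.209968 + (0.31/2)·(0.245557 + 0.142030) = -0.149892
t=1.620000, p=-0.149892:
  k1 = f(1.620000, -0.149892) = 0.163853
  k2 = f(1.930000, -0.099098) = 0.094773
  p ← -0.149892 + (0.31/2)·(0.163853 + 0.094773) = -0.109805
p(1.93) ≈ -0.1098

-0.1098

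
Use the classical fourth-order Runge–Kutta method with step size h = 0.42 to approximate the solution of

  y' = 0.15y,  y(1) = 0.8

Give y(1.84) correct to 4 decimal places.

0.9074

RK4: k1 = f(x_n, y_n); k2 = f(x_n + h/2, y_n + (h/2)·k1); k3 = f(x_n + h/2, y_n + (h/2)·k2); k4 = f(x_n + h, y_n + h·k3); y_{n+1} = y_n + (h/6)·(k1 + 2k2 + 2k3 + k4).
x=1.000000, y=0.800000:
  k1 = f(1.000000, 0.800000) = 0.120000
  k2 = f(1.210000, 0.825200) = 0.123780
  k3 = f(1.210000, 0.825994) = 0.123899
  k4 = f(1.420000, 0.852038) = 0.127806
  y ← 0.800000 + (0.42/6)·(k1 + 2k2 + 2k3 + k4) = 0.852021
x=1.420000, y=0.852021:
  k1 = f(1.420000, 0.852021) = 0.127803
  k2 = f(1.630000, 0.878860) = 0.131829
  k3 = f(1.630000, 0.879706) = 0.131956
  k4 = f(1.840000, 0.907443) = 0.136116
  y ← 0.852021 + (0.42/6)·(k1 + 2k2 + 2k3 + k4) = 0.907426
y(1.84) ≈ 0.9074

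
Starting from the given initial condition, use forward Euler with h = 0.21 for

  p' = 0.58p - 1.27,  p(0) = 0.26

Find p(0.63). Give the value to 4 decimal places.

Euler: p_{n+1} = p_n + h·f(t_n, p_n).
t=0.000000, p=0.260000: f=-1.119200 → p ← 0.260000 + 0.21·(-1.119200) = 0.024968
t=0.210000, p=0.024968: f=-1.255519 → p ← 0.024968 + 0.21·(-1.255519) = -0.238691
t=0.420000, p=-0.238691: f=-1.408441 → p ← -0.238691 + 0.21·(-1.408441) = -0.534463
p(0.63) ≈ -0.5345

-0.5345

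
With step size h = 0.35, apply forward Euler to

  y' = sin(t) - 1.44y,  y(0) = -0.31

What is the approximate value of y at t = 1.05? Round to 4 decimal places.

Euler: y_{n+1} = y_n + h·f(t_n, y_n).
t=0.000000, y=-0.310000: f=0.446400 → y ← -0.310000 + 0.35·0.446400 = -0.153760
t=0.350000, y=-0.153760: f=0.564312 → y ← -0.153760 + 0.35·0.564312 = 0.043749
t=0.700000, y=0.043749: f=0.581219 → y ← 0.043749 + 0.35·0.581219 = 0.247176
y(1.05) ≈ 0.2472

0.2472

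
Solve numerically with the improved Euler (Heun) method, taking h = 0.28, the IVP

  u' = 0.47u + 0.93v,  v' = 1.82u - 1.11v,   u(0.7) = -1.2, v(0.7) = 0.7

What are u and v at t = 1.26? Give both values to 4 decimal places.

-1.5454, -0.5900

Heun on (u,v): k1 = f(t_n, state_n); k2 = f(t_n + h, state_n + h·k1); state_{n+1} = state_n + (h/2)·(k1 + k2).
0.700000: (-1.200000, 0.700000)
  k1 = (0.087000, -2.961000)
  predictor → (-1.175640, -0.129080)
  k2 = (-0.672595, -1.996386)
  → (-1.281983, 0.005966)
0.980000: (-1.281983, 0.005966)
  k1 = (-0.596984, -2.339832)
  predictor → (-1.449139, -0.649187)
  k2 = (-1.284839, -1.916835)
  → (-1.545439, -0.589967)
(u(1.26), v(1.26)) ≈ (-1.5454, -0.5900)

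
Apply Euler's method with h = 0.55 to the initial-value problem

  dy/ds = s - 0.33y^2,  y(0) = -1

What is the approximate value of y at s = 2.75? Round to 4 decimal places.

1.2522

Euler: y_{n+1} = y_n + h·f(s_n, y_n).
s=0.000000, y=-1.000000: f=-0.330000 → y ← -1.000000 + 0.55·(-0.330000) = -1.181500
s=0.550000, y=-1.181500: f=0.089339 → y ← -1.181500 + 0.55·0.089339 = -1.132364
s=1.100000, y=-1.132364: f=0.676858 → y ← -1.132364 + 0.55·0.676858 = -0.760091
s=1.650000, y=-0.760091: f=1.459346 → y ← -0.760091 + 0.55·1.459346 = 0.042549
s=2.200000, y=0.042549: f=2.199403 → y ← 0.042549 + 0.55·2.199403 = 1.252220
y(2.75) ≈ 1.2522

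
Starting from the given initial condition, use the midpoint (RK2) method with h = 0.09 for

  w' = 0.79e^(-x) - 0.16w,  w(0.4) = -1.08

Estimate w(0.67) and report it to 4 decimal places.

-0.9119

Midpoint: k1 = f(x_n, w_n); k2 = f(x_n + h/2, w_n + (h/2)·k1); w_{n+1} = w_n + h·k2.
x=0.400000, w=-1.080000:
  k1 = f(0.400000, -1.080000) = 0.702353
  k2 = f(0.445000, -1.048394) = 0.673994
  w ← -1.080000 + 0.09·0.673994 = -1.019341
x=0.490000, w=-1.019341:
  k1 = f(0.490000, -1.019341) = 0.647069
  k2 = f(0.535000, -0.990222) = 0.621114
  w ← -1.019341 + 0.09·0.621114 = -0.963440
x=0.580000, w=-0.963440:
  k1 = f(0.580000, -0.963440) = 0.596470
  k2 = f(0.625000, -0.936599) = 0.572712
  w ← -0.963440 + 0.09·0.572712 = -0.911896
w(0.67) ≈ -0.9119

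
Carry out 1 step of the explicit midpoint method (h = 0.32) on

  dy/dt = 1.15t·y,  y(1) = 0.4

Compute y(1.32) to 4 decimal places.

0.6022

Midpoint: k1 = f(t_n, y_n); k2 = f(t_n + h/2, y_n + (h/2)·k1); y_{n+1} = y_n + h·k2.
t=1.000000, y=0.400000:
  k1 = f(1.000000, 0.400000) = 0.460000
  k2 = f(1.160000, 0.473600) = 0.631782
  y ← 0.400000 + 0.32·0.631782 = 0.602170
y(1.32) ≈ 0.6022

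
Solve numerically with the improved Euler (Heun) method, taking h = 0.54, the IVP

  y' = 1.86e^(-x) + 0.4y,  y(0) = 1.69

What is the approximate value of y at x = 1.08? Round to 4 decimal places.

4.2417

Heun: k1 = f(x_n, y_n); k2 = f(x_n + h, y_n + h·k1); y_{n+1} = y_n + (h/2)·(k1 + k2).
x=0.000000, y=1.690000:
  k1 = f(0.000000, 1.690000) = 2.536000
  k2 = f(0.540000, 3.059440) = 2.307688
  y ← 1.690000 + (0.54/2)·(2.536000 + 2.307688) = 2.997796
x=0.540000, y=2.997796:
  k1 = f(0.540000, 2.997796) = 2.283030
  k2 = f(1.080000, 4.230632) = 2.323900
  y ← 2.997796 + (0.54/2)·(2.283030 + 2.323900) = 4.241667
y(1.08) ≈ 4.2417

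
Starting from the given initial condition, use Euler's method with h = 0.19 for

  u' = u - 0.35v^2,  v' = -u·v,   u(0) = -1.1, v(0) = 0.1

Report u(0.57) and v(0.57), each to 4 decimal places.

Euler on (u,v): u_{n+1} = u_n + h·u', v_{n+1} = v_n + h·v'.
0.000000: (-1.100000, 0.100000); f=(-1.103500, 0.110000) → (-1.309665, 0.120900)
0.190000: (-1.309665, 0.120900); f=(-1.314781, 0.158338) → (-1.559473, 0.150984)
0.380000: (-1.559473, 0.150984); f=(-1.567452, 0.235456) → (-1.857289, 0.195721)
(u(0.57), v(0.57)) ≈ (-1.8573, 0.1957)

-1.8573, 0.1957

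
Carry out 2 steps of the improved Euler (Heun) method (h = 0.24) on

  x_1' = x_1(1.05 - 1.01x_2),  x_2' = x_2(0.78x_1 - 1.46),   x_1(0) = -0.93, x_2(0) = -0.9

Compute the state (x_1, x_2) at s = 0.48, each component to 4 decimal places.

-1.9480, -0.2972

Heun on (x_1,x_2): k1 = f(s_n, state_n); k2 = f(s_n + h, state_n + h·k1); state_{n+1} = state_n + (h/2)·(k1 + k2).
0.000000: (-0.930000, -0.900000)
  k1 = (-1.821870, 1.966860)
  predictor → (-1.367249, -0.427954)
  k2 = (-2.026581, 1.081205)
  → (-1.391814, -0.534232)
0.240000: (-1.391814, -0.534232)
  k1 = (-2.212392, 1.359949)
  predictor → (-1.922788, -0.207844)
  k2 = (-2.422565, 0.615172)
  → (-1.948009, -0.297218)
(x_1(0.48), x_2(0.48)) ≈ (-1.9480, -0.2972)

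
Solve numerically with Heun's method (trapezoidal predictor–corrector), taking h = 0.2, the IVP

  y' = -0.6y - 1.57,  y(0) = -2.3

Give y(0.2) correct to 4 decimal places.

Heun: k1 = f(x_n, y_n); k2 = f(x_n + h, y_n + h·k1); y_{n+1} = y_n + (h/2)·(k1 + k2).
x=0.000000, y=-2.300000:
  k1 = f(0.000000, -2.300000) = -0.190000
  k2 = f(0.200000, -2.338000) = -0.167200
  y ← -2.300000 + (0.2/2)·(-0.190000 + (-0.167200)) = -2.335720
y(0.2) ≈ -2.3357

-2.3357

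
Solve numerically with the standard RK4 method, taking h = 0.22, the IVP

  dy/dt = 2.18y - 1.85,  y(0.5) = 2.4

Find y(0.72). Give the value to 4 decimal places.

3.3544

RK4: k1 = f(t_n, y_n); k2 = f(t_n + h/2, y_n + (h/2)·k1); k3 = f(t_n + h/2, y_n + (h/2)·k2); k4 = f(t_n + h, y_n + h·k3); y_{n+1} = y_n + (h/6)·(k1 + 2k2 + 2k3 + k4).
t=0.500000, y=2.400000:
  k1 = f(0.500000, 2.400000) = 3.382000
  k2 = f(0.610000, 2.772020) = 4.193004
  k3 = f(0.610000, 2.861230) = 4.387482
  k4 = f(0.720000, 3.365246) = 5.486236
  y ← 2.400000 + (0.22/6)·(k1 + 2k2 + 2k3 + k4) = 3.354404
y(0.72) ≈ 3.3544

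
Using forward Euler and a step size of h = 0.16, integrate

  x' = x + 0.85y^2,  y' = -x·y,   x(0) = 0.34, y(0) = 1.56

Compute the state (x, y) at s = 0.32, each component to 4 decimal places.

1.1374, 1.3039

Euler on (x,y): x_{n+1} = x_n + h·x', y_{n+1} = y_n + h·y'.
0.000000: (0.340000, 1.560000); f=(2.408560, -0.530400) → (0.725370, 1.475136)
0.160000: (0.725370, 1.475136); f=(2.574992, -1.070019) → (1.137368, 1.303933)
(x(0.32), y(0.32)) ≈ (1.1374, 1.3039)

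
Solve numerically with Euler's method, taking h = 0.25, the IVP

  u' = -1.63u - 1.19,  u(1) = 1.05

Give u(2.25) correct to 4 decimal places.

-0.6001

Euler: u_{n+1} = u_n + h·f(x_n, u_n).
x=1.000000, u=1.050000: f=-2.901500 → u ← 1.050000 + 0.25·(-2.901500) = 0.324625
x=1.250000, u=0.324625: f=-1.719139 → u ← 0.324625 + 0.25·(-1.719139) = -0.105160
x=1.500000, u=-0.105160: f=-1.018590 → u ← -0.105160 + 0.25·(-1.018590) = -0.359807
x=1.750000, u=-0.359807: f=-0.603514 → u ← -0.359807 + 0.25·(-0.603514) = -0.510686
x=2.000000, u=-0.510686: f=-0.357582 → u ← -0.510686 + 0.25·(-0.357582) = -0.600081
u(2.25) ≈ -0.6001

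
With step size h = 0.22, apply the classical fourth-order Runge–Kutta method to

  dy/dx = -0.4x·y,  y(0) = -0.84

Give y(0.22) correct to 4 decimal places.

RK4: k1 = f(x_n, y_n); k2 = f(x_n + h/2, y_n + (h/2)·k1); k3 = f(x_n + h/2, y_n + (h/2)·k2); k4 = f(x_n + h, y_n + h·k3); y_{n+1} = y_n + (h/6)·(k1 + 2k2 + 2k3 + k4).
x=0.000000, y=-0.840000:
  k1 = f(0.000000, -0.840000) = 0.000000
  k2 = f(0.110000, -0.840000) = 0.036960
  k3 = f(0.110000, -0.835934) = 0.036781
  k4 = f(0.220000, -0.831908) = 0.073208
  y ← -0.840000 + (0.22/6)·(k1 + 2k2 + 2k3 + k4) = -0.831908
y(0.22) ≈ -0.8319

-0.8319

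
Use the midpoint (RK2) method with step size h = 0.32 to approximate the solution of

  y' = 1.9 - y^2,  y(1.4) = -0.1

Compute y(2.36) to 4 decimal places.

1.1479

Midpoint: k1 = f(t_n, y_n); k2 = f(t_n + h/2, y_n + (h/2)·k1); y_{n+1} = y_n + h·k2.
t=1.400000, y=-0.100000:
  k1 = f(1.400000, -0.100000) = 1.890000
  k2 = f(1.560000, 0.202400) = 1.859034
  y ← -0.100000 + 0.32·1.859034 = 0.494891
t=1.720000, y=0.494891:
  k1 = f(1.720000, 0.494891) = 1.655083
  k2 = f(1.880000, 0.759704) = 1.322849
  y ← 0.494891 + 0.32·1.322849 = 0.918203
t=2.040000, y=0.918203:
  k1 = f(2.040000, 0.918203) = 1.056904
  k2 = f(2.200000, 1.087307) = 0.717763
  y ← 0.918203 + 0.32·0.717763 = 1.147887
y(2.36) ≈ 1.1479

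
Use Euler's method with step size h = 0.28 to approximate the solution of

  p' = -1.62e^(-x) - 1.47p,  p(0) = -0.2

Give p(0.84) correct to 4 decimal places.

-0.6586

Euler: p_{n+1} = p_n + h·f(x_n, p_n).
x=0.000000, p=-0.200000: f=-1.326000 → p ← -0.200000 + 0.28·(-1.326000) = -0.571280
x=0.280000, p=-0.571280: f=-0.384588 → p ← -0.571280 + 0.28·(-0.384588) = -0.678965
x=0.560000, p=-0.678965: f=0.072719 → p ← -0.678965 + 0.28·0.072719 = -0.658603
p(0.84) ≈ -0.6586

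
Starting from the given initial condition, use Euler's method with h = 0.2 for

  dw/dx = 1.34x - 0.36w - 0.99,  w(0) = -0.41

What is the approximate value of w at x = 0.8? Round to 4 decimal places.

Euler: w_{n+1} = w_n + h·f(x_n, w_n).
x=0.000000, w=-0.410000: f=-0.842400 → w ← -0.410000 + 0.2·(-0.842400) = -0.578480
x=0.200000, w=-0.578480: f=-0.513747 → w ← -0.578480 + 0.2·(-0.513747) = -0.681229
x=0.400000, w=-0.681229: f=-0.208757 → w ← -0.681229 + 0.2·(-0.208757) = -0.722981
x=0.600000, w=-0.722981: f=0.074273 → w ← -0.722981 + 0.2·0.074273 = -0.708126
w(0.8) ≈ -0.7081

-0.7081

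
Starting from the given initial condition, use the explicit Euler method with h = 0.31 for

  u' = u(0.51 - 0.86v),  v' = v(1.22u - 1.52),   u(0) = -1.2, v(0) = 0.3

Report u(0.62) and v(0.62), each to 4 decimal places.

Euler on (u,v): u_{n+1} = u_n + h·u', v_{n+1} = v_n + h·v'.
0.000000: (-1.200000, 0.300000); f=(-0.302400, -0.895200) → (-1.293744, 0.022488)
0.310000: (-1.293744, 0.022488); f=(-0.634789, -0.069676) → (-1.490529, 0.000888)
(u(0.62), v(0.62)) ≈ (-1.4905, 0.0009)

-1.4905, 0.0009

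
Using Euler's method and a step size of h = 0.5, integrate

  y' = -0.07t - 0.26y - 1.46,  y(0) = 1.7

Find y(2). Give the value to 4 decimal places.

-1.5206

Euler: y_{n+1} = y_n + h·f(t_n, y_n).
t=0.000000, y=1.700000: f=-1.902000 → y ← 1.700000 + 0.5·(-1.902000) = 0.749000
t=0.500000, y=0.749000: f=-1.689740 → y ← 0.749000 + 0.5·(-1.689740) = -0.095870
t=1.000000, y=-0.095870: f=-1.505074 → y ← -0.095870 + 0.5·(-1.505074) = -0.848407
t=1.500000, y=-0.848407: f=-1.344414 → y ← -0.848407 + 0.5·(-1.344414) = -1.520614
y(2) ≈ -1.5206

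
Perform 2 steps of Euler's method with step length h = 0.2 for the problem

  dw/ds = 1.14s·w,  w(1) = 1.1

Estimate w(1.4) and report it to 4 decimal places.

Euler: w_{n+1} = w_n + h·f(s_n, w_n).
s=1.000000, w=1.100000: f=1.254000 → w ← 1.100000 + 0.2·1.254000 = 1.350800
s=1.200000, w=1.350800: f=1.847894 → w ← 1.350800 + 0.2·1.847894 = 1.720379
w(1.4) ≈ 1.7204

1.7204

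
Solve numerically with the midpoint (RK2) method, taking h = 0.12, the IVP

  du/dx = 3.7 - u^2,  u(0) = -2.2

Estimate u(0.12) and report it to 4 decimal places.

-2.3735

Midpoint: k1 = f(x_n, u_n); k2 = f(x_n + h/2, u_n + (h/2)·k1); u_{n+1} = u_n + h·k2.
x=0.000000, u=-2.200000:
  k1 = f(0.000000, -2.200000) = -1.140000
  k2 = f(0.060000, -2.268400) = -1.445639
  u ← -2.200000 + 0.12·(-1.445639) = -2.373477
u(0.12) ≈ -2.3735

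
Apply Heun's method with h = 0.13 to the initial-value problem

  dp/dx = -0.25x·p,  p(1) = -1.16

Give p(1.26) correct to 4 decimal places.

-1.0779

Heun: k1 = f(x_n, p_n); k2 = f(x_n + h, p_n + h·k1); p_{n+1} = p_n + (h/2)·(k1 + k2).
x=1.000000, p=-1.160000:
  k1 = f(1.000000, -1.160000) = 0.290000
  k2 = f(1.130000, -1.122300) = 0.317050
  p ← -1.160000 + (0.13/2)·(0.290000 + 0.317050) = -1.120542
x=1.130000, p=-1.120542:
  k1 = f(1.130000, -1.120542) = 0.316553
  k2 = f(1.260000, -1.079390) = 0.340008
  p ← -1.120542 + (0.13/2)·(0.316553 + 0.340008) = -1.077865
p(1.26) ≈ -1.0779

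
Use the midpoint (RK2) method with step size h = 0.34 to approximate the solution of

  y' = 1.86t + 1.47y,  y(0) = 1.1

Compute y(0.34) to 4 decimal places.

Midpoint: k1 = f(t_n, y_n); k2 = f(t_n + h/2, y_n + (h/2)·k1); y_{n+1} = y_n + h·k2.
t=0.000000, y=1.100000:
  k1 = f(0.000000, 1.100000) = 1.617000
  k2 = f(0.170000, 1.374890) = 2.337288
  y ← 1.100000 + 0.34·2.337288 = 1.894678
y(0.34) ≈ 1.8947

1.8947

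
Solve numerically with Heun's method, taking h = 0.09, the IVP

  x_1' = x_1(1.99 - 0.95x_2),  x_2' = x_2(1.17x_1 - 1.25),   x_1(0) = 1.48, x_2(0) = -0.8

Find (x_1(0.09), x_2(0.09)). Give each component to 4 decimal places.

1.8944, -0.8515

Heun on (x_1,x_2): k1 = f(s_n, state_n); k2 = f(s_n + h, state_n + h·k1); state_{n+1} = state_n + (h/2)·(k1 + k2).
0.000000: (1.480000, -0.800000)
  k1 = (4.070000, -0.385280)
  predictor → (1.846300, -0.834675)
  k2 = (5.138145, -0.759697)
  → (1.894367, -0.851524)
(x_1(0.09), x_2(0.09)) ≈ (1.8944, -0.8515)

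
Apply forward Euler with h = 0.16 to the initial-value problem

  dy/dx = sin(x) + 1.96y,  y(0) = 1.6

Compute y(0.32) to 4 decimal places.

Euler: y_{n+1} = y_n + h·f(x_n, y_n).
x=0.000000, y=1.600000: f=3.136000 → y ← 1.600000 + 0.16·3.136000 = 2.101760
x=0.160000, y=2.101760: f=4.278768 → y ← 2.101760 + 0.16·4.278768 = 2.786363
y(0.32) ≈ 2.7864

2.7864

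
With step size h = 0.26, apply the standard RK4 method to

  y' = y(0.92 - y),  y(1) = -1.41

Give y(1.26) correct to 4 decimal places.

RK4: k1 = f(x_n, y_n); k2 = f(x_n + h/2, y_n + (h/2)·k1); k3 = f(x_n + h/2, y_n + (h/2)·k2); k4 = f(x_n + h, y_n + h·k3); y_{n+1} = y_n + (h/6)·(k1 + 2k2 + 2k3 + k4).
x=1.000000, y=-1.410000:
  k1 = f(1.000000, -1.410000) = -3.285300
  k2 = f(1.130000, -1.837089) = -5.065018
  k3 = f(1.130000, -2.068452) = -6.181471
  k4 = f(1.260000, -3.017182) = -11.879198
  y ← -1.410000 + (0.26/6)·(k1 + 2k2 + 2k3 + k4) = -3.041824
y(1.26) ≈ -3.0418

-3.0418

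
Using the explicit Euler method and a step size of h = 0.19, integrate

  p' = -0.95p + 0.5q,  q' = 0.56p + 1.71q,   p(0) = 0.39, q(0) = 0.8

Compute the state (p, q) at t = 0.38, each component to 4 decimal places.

0.4288, 1.5014

Euler on (p,q): p_{n+1} = p_n + h·p', q_{n+1} = q_n + h·q'.
0.000000: (0.390000, 0.800000); f=(0.029500, 1.586400) → (0.395605, 1.101416)
0.190000: (0.395605, 1.101416); f=(0.174883, 2.104960) → (0.428833, 1.501358)
(p(0.38), q(0.38)) ≈ (0.4288, 1.5014)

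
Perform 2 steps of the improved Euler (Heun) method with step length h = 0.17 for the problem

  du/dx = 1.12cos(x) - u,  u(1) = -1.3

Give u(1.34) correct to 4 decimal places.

-0.8070

Heun: k1 = f(x_n, u_n); k2 = f(x_n + h, u_n + h·k1); u_{n+1} = u_n + (h/2)·(k1 + k2).
x=1.000000, u=-1.300000:
  k1 = f(1.000000, -1.300000) = 1.905139
  k2 = f(1.170000, -0.976126) = 1.413096
  u ← -1.300000 + (0.17/2)·(1.905139 + 1.413096) = -1.017950
x=1.170000, u=-1.017950:
  k1 = f(1.170000, -1.017950) = 1.454920
  k2 = f(1.340000, -0.770614) = 1.026817
  u ← -1.017950 + (0.17/2)·(1.454920 + 1.026817) = -0.807002
u(1.34) ≈ -0.8070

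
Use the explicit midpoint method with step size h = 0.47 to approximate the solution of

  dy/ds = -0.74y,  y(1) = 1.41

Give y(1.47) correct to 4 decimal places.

Midpoint: k1 = f(s_n, y_n); k2 = f(s_n + h/2, y_n + (h/2)·k1); y_{n+1} = y_n + h·k2.
s=1.000000, y=1.410000:
  k1 = f(1.000000, 1.410000) = -1.043400
  k2 = f(1.235000, 1.164801) = -0.861953
  y ← 1.410000 + 0.47·(-0.861953) = 1.004882
y(1.47) ≈ 1.0049

1.0049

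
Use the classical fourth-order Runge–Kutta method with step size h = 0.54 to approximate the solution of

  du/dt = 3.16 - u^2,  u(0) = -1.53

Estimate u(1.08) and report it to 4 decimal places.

0.9541

RK4: k1 = f(t_n, u_n); k2 = f(t_n + h/2, u_n + (h/2)·k1); k3 = f(t_n + h/2, u_n + (h/2)·k2); k4 = f(t_n + h, u_n + h·k3); u_{n+1} = u_n + (h/6)·(k1 + 2k2 + 2k3 + k4).
t=0.000000, u=-1.530000:
  k1 = f(0.000000, -1.530000) = 0.819100
  k2 = f(0.270000, -1.308843) = 1.446930
  k3 = f(0.270000, -1.139329) = 1.861930
  k4 = f(0.540000, -0.524558) = 2.884839
  u ← -1.530000 + (0.54/6)·(k1 + 2k2 + 2k3 + k4) = -0.601051
t=0.540000, u=-0.601051:
  k1 = f(0.540000, -0.601051) = 2.798738
  k2 = f(0.810000, 0.154608) = 3.136096
  k3 = f(0.810000, 0.245695) = 3.099634
  k4 = f(1.080000, 1.072752) = 2.009204
  u ← -0.601051 + (0.54/6)·(k1 + 2k2 + 2k3 + k4) = 0.954095
u(1.08) ≈ 0.9541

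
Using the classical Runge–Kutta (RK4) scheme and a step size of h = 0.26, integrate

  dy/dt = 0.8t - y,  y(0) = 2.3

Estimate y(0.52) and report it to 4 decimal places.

1.4591

RK4: k1 = f(t_n, y_n); k2 = f(t_n + h/2, y_n + (h/2)·k1); k3 = f(t_n + h/2, y_n + (h/2)·k2); k4 = f(t_n + h, y_n + h·k3); y_{n+1} = y_n + (h/6)·(k1 + 2k2 + 2k3 + k4).
t=0.000000, y=2.300000:
  k1 = f(0.000000, 2.300000) = -2.300000
  k2 = f(0.130000, 2.001000) = -1.897000
  k3 = f(0.130000, 2.053390) = -1.949390
  k4 = f(0.260000, 1.793159) = -1.585159
  y ← 2.300000 + (0.26/6)·(k1 + 2k2 + 2k3 + k4) = 1.798289
t=0.260000, y=1.798289:
  k1 = f(0.260000, 1.798289) = -1.590289
  k2 = f(0.390000, 1.591552) = -1.279552
  k3 = f(0.390000, 1.631948) = -1.319948
  k4 = f(0.520000, 1.455103) = -1.039103
  y ← 1.798289 + (0.26/6)·(k1 + 2k2 + 2k3 + k4) = 1.459059
y(0.52) ≈ 1.4591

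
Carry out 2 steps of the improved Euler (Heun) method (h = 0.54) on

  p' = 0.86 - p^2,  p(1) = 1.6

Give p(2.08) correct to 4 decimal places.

1.0867

Heun: k1 = f(t_n, p_n); k2 = f(t_n + h, p_n + h·k1); p_{n+1} = p_n + (h/2)·(k1 + k2).
t=1.000000, p=1.600000:
  k1 = f(1.000000, 1.600000) = -1.700000
  k2 = f(1.540000, 0.682000) = 0.394876
  p ← 1.600000 + (0.54/2)·(-1.700000 + 0.394876) = 1.247617
t=1.540000, p=1.247617:
  k1 = f(1.540000, 1.247617) = -0.696547
  k2 = f(2.080000, 0.871481) = 0.100521
  p ← 1.247617 + (0.54/2)·(-0.696547 + 0.100521) = 1.086689
p(2.08) ≈ 1.0867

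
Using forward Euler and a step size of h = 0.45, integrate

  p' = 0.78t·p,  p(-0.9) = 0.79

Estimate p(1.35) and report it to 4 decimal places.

0.6934

Euler: p_{n+1} = p_n + h·f(t_n, p_n).
t=-0.900000, p=0.790000: f=-0.554580 → p ← 0.790000 + 0.45·(-0.554580) = 0.540439
t=-0.450000, p=0.540439: f=-0.189694 → p ← 0.540439 + 0.45·(-0.189694) = 0.455077
t=0.000000, p=0.455077: f=0.000000 → p ← 0.455077 + 0.45·0.000000 = 0.455077
t=0.450000, p=0.455077: f=0.159732 → p ← 0.455077 + 0.45·0.159732 = 0.526956
t=0.900000, p=0.526956: f=0.369923 → p ← 0.526956 + 0.45·0.369923 = 0.693421
p(1.35) ≈ 0.6934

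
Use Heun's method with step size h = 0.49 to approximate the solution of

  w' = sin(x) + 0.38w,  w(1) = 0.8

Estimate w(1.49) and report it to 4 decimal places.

1.4516

Heun: k1 = f(x_n, w_n); k2 = f(x_n + h, w_n + h·k1); w_{n+1} = w_n + (h/2)·(k1 + k2).
x=1.000000, w=0.800000:
  k1 = f(1.000000, 0.800000) = 1.145471
  k2 = f(1.490000, 1.361281) = 1.514024
  w ← 0.800000 + (0.49/2)·(1.145471 + 1.514024) = 1.451576
w(1.49) ≈ 1.4516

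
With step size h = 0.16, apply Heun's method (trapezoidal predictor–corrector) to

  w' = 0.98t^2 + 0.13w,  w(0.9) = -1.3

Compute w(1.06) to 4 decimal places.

Heun: k1 = f(t_n, w_n); k2 = f(t_n + h, w_n + h·k1); w_{n+1} = w_n + (h/2)·(k1 + k2).
t=0.900000, w=-1.300000:
  k1 = f(0.900000, -1.300000) = 0.624800
  k2 = f(1.060000, -1.200032) = 0.945124
  w ← -1.300000 + (0.16/2)·(0.624800 + 0.945124) = -1.174406
w(1.06) ≈ -1.1744

-1.1744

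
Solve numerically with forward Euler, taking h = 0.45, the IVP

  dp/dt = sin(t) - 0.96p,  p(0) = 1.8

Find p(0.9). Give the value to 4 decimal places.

0.7765

Euler: p_{n+1} = p_n + h·f(t_n, p_n).
t=0.000000, p=1.800000: f=-1.728000 → p ← 1.800000 + 0.45·(-1.728000) = 1.022400
t=0.450000, p=1.022400: f=-0.546538 → p ← 1.022400 + 0.45·(-0.546538) = 0.776458
p(0.9) ≈ 0.7765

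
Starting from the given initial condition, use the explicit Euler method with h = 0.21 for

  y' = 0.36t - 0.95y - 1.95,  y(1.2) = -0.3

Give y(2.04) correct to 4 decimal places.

-0.9817

Euler: y_{n+1} = y_n + h·f(t_n, y_n).
t=1.200000, y=-0.300000: f=-1.233000 → y ← -0.300000 + 0.21·(-1.233000) = -0.558930
t=1.410000, y=-0.558930: f=-0.911417 → y ← -0.558930 + 0.21·(-0.911417) = -0.750327
t=1.620000, y=-0.750327: f=-0.653989 → y ← -0.750327 + 0.21·(-0.653989) = -0.887665
t=1.830000, y=-0.887665: f=-0.447918 → y ← -0.887665 + 0.21·(-0.447918) = -0.981728
y(2.04) ≈ -0.9817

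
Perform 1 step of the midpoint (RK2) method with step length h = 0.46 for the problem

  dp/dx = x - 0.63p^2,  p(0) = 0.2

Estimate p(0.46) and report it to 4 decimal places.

0.2949

Midpoint: k1 = f(x_n, p_n); k2 = f(x_n + h/2, p_n + (h/2)·k1); p_{n+1} = p_n + h·k2.
x=0.000000, p=0.200000:
  k1 = f(0.000000, 0.200000) = -0.025200
  k2 = f(0.230000, 0.194204) = 0.206239
  p ← 0.200000 + 0.46·0.206239 = 0.294870
p(0.46) ≈ 0.2949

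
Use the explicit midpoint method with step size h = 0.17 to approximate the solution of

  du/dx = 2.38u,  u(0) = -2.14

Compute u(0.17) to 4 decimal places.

-3.1810

Midpoint: k1 = f(x_n, u_n); k2 = f(x_n + h/2, u_n + (h/2)·k1); u_{n+1} = u_n + h·k2.
x=0.000000, u=-2.140000:
  k1 = f(0.000000, -2.140000) = -5.093200
  k2 = f(0.085000, -2.572922) = -6.123554
  u ← -2.140000 + 0.17·(-6.123554) = -3.181004
u(0.17) ≈ -3.1810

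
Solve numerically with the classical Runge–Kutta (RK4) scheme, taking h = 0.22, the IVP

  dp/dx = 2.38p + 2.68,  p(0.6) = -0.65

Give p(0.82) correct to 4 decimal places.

RK4: k1 = f(x_n, p_n); k2 = f(x_n + h/2, p_n + (h/2)·k1); k3 = f(x_n + h/2, p_n + (h/2)·k2); k4 = f(x_n + h, p_n + h·k3); p_{n+1} = p_n + (h/6)·(k1 + 2k2 + 2k3 + k4).
x=0.600000, p=-0.650000:
  k1 = f(0.600000, -0.650000) = 1.133000
  k2 = f(0.710000, -0.525370) = 1.429619
  k3 = f(0.710000, -0.492742) = 1.507274
  k4 = f(0.820000, -0.318400) = 1.922209
  p ← -0.650000 + (0.22/6)·(k1 + 2k2 + 2k3 + k4) = -0.322603
p(0.82) ≈ -0.3226

-0.3226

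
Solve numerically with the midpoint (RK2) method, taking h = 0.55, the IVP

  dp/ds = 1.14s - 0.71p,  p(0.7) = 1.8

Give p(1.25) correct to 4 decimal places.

1.7600

Midpoint: k1 = f(s_n, p_n); k2 = f(s_n + h/2, p_n + (h/2)·k1); p_{n+1} = p_n + h·k2.
s=0.700000, p=1.800000:
  k1 = f(0.700000, 1.800000) = -0.480000
  k2 = f(0.975000, 1.668000) = -0.072780
  p ← 1.800000 + 0.55·(-0.072780) = 1.759971
p(1.25) ≈ 1.7600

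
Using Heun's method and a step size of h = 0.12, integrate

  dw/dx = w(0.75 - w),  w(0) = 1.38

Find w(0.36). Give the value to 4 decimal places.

Heun: k1 = f(x_n, w_n); k2 = f(x_n + h, w_n + h·k1); w_{n+1} = w_n + (h/2)·(k1 + k2).
x=0.000000, w=1.380000:
  k1 = f(0.000000, 1.380000) = -0.869400
  k2 = f(0.120000, 1.275672) = -0.670585
  w ← 1.380000 + (0.12/2)·(-0.869400 + (-0.670585)) = 1.287601
x=0.120000, w=1.287601:
  k1 = f(0.120000, 1.287601) = -0.692215
  k2 = f(0.240000, 1.204535) = -0.547503
  w ← 1.287601 + (0.12/2)·(-0.692215 + (-0.547503)) = 1.213218
x=0.240000, w=1.213218:
  k1 = f(0.240000, 1.213218) = -0.561984
  k2 = f(0.360000, 1.145780) = -0.453476
  w ← 1.213218 + (0.12/2)·(-0.561984 + (-0.453476)) = 1.152290
w(0.36) ≈ 1.1523

1.1523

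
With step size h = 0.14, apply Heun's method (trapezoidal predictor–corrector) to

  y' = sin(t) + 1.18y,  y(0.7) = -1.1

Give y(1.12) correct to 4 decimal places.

Heun: k1 = f(t_n, y_n); k2 = f(t_n + h, y_n + h·k1); y_{n+1} = y_n + (h/2)·(k1 + k2).
t=0.700000, y=-1.100000:
  k1 = f(0.700000, -1.100000) = -0.653782
  k2 = f(0.840000, -1.191530) = -0.661362
  y ← -1.100000 + (0.14/2)·(-0.653782 + (-0.661362)) = -1.192060
t=0.840000, y=-1.192060:
  k1 = f(0.840000, -1.192060) = -0.661988
  k2 = f(0.980000, -1.284738) = -0.685494
  y ← -1.192060 + (0.14/2)·(-0.661988 + (-0.685494)) = -1.286384
t=0.980000, y=-1.286384:
  k1 = f(0.980000, -1.286384) = -0.687436
  k2 = f(1.120000, -1.382625) = -0.731397
  y ← -1.286384 + (0.14/2)·(-0.687436 + (-0.731397)) = -1.385702
y(1.12) ≈ -1.3857

-1.3857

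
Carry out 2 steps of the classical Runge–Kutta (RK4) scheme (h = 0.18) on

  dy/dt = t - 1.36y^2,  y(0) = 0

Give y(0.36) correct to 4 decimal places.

0.0644

RK4: k1 = f(t_n, y_n); k2 = f(t_n + h/2, y_n + (h/2)·k1); k3 = f(t_n + h/2, y_n + (h/2)·k2); k4 = f(t_n + h, y_n + h·k3); y_{n+1} = y_n + (h/6)·(k1 + 2k2 + 2k3 + k4).
t=0.000000, y=0.000000:
  k1 = f(0.000000, 0.000000) = 0.000000
  k2 = f(0.090000, 0.000000) = 0.090000
  k3 = f(0.090000, 0.008100) = 0.089911
  k4 = f(0.180000, 0.016184) = 0.179644
  y ← 0.000000 + (0.18/6)·(k1 + 2k2 + 2k3 + k4) = 0.016184
t=0.180000, y=0.016184:
  k1 = f(0.180000, 0.016184) = 0.179644
  k2 = f(0.270000, 0.032352) = 0.268577
  k3 = f(0.270000, 0.040356) = 0.267785
  k4 = f(0.360000, 0.064385) = 0.354362
  y ← 0.016184 + (0.18/6)·(k1 + 2k2 + 2k3 + k4) = 0.064386
y(0.36) ≈ 0.0644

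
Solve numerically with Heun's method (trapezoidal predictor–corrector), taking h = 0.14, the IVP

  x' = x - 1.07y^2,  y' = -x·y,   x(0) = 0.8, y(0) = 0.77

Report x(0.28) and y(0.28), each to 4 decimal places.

0.8912, 0.6099

Heun on (x,y): k1 = f(t_n, state_n); k2 = f(t_n + h, state_n + h·k1); state_{n+1} = state_n + (h/2)·(k1 + k2).
0.000000: (0.800000, 0.770000)
  k1 = (0.165597, -0.616000)
  predictor → (0.823184, 0.683760)
  k2 = (0.322929, -0.562860)
  → (0.834197, 0.687480)
0.140000: (0.834197, 0.687480)
  k1 = (0.328484, -0.573493)
  predictor → (0.880185, 0.607191)
  k2 = (0.485696, -0.534440)
  → (0.891189, 0.609924)
(x(0.28), y(0.28)) ≈ (0.8912, 0.6099)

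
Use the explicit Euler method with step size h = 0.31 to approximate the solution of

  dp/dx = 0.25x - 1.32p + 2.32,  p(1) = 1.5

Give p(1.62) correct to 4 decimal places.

1.8150

Euler: p_{n+1} = p_n + h·f(x_n, p_n).
x=1.000000, p=1.500000: f=0.590000 → p ← 1.500000 + 0.31·0.590000 = 1.682900
x=1.310000, p=1.682900: f=0.426072 → p ← 1.682900 + 0.31·0.426072 = 1.814982
p(1.62) ≈ 1.8150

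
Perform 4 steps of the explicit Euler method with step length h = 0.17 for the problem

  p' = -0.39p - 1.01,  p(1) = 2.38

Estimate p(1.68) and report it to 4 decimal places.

Euler: p_{n+1} = p_n + h·f(x_n, p_n).
x=1.000000, p=2.380000: f=-1.938200 → p ← 2.380000 + 0.17·(-1.938200) = 2.050506
x=1.170000, p=2.050506: f=-1.809697 → p ← 2.050506 + 0.17·(-1.809697) = 1.742857
x=1.340000, p=1.742857: f=-1.689714 → p ← 1.742857 + 0.17·(-1.689714) = 1.455606
x=1.510000, p=1.455606: f=-1.577686 → p ← 1.455606 + 0.17·(-1.577686) = 1.187399
p(1.68) ≈ 1.1874

1.1874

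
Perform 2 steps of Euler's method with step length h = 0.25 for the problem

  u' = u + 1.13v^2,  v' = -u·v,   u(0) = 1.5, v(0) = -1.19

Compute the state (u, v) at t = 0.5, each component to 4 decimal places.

Euler on (u,v): u_{n+1} = u_n + h·u', v_{n+1} = v_n + h·v'.
0.000000: (1.500000, -1.190000); f=(3.100193, 1.785000) → (2.275048, -0.743750)
0.250000: (2.275048, -0.743750); f=(2.900124, 1.692067) → (3.000079, -0.320733)
(u(0.5), v(0.5)) ≈ (3.0001, -0.3207)

3.0001, -0.3207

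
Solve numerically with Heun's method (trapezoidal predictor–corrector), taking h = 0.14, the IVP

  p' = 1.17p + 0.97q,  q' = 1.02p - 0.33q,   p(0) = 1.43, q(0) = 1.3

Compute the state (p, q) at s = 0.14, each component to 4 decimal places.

Heun on (p,q): k1 = f(s_n, state_n); k2 = f(s_n + h, state_n + h·k1); state_{n+1} = state_n + (h/2)·(k1 + k2).
0.000000: (1.430000, 1.300000)
  k1 = (2.934100, 1.029600)
  predictor → (1.840774, 1.444144)
  k2 = (3.554525, 1.401022)
  → (1.884204, 1.470144)
(p(0.14), q(0.14)) ≈ (1.8842, 1.4701)

1.8842, 1.4701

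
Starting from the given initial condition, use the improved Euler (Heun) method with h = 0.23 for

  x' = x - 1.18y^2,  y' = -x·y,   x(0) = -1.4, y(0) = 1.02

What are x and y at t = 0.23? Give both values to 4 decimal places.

-2.1794, 1.4950

Heun on (x,y): k1 = f(t_n, state_n); k2 = f(t_n + h, state_n + h·k1); state_{n+1} = state_n + (h/2)·(k1 + k2).
0.000000: (-1.400000, 1.020000)
  k1 = (-2.627672, 1.428000)
  predictor → (-2.004365, 1.348440)
  k2 = (-4.149947, 2.702765)
  → (-2.179426, 1.495038)
(x(0.23), y(0.23)) ≈ (-2.1794, 1.4950)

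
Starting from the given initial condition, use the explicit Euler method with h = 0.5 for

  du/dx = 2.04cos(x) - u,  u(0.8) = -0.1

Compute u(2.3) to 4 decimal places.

0.0698

Euler: u_{n+1} = u_n + h·f(x_n, u_n).
x=0.800000, u=-0.100000: f=1.521282 → u ← -0.100000 + 0.5·1.521282 = 0.660641
x=1.300000, u=0.660641: f=-0.114943 → u ← 0.660641 + 0.5·(-0.114943) = 0.603169
x=1.800000, u=0.603169: f=-1.066662 → u ← 0.603169 + 0.5·(-1.066662) = 0.069838
u(2.3) ≈ 0.0698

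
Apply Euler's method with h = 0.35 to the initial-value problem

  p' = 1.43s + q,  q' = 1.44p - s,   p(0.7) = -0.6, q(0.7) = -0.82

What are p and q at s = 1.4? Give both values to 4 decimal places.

Euler on (p,q): p_{n+1} = p_n + h·p', q_{n+1} = q_n + h·q'.
0.700000: (-0.600000, -0.820000); f=(0.181000, -1.564000) → (-0.536650, -1.367400)
1.050000: (-0.536650, -1.367400); f=(0.134100, -1.822776) → (-0.489715, -2.005372)
(p(1.4), q(1.4)) ≈ (-0.4897, -2.0054)

-0.4897, -2.0054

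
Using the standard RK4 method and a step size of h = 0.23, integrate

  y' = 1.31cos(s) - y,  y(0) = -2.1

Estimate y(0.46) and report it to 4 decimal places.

-0.8615

RK4: k1 = f(s_n, y_n); k2 = f(s_n + h/2, y_n + (h/2)·k1); k3 = f(s_n + h/2, y_n + (h/2)·k2); k4 = f(s_n + h, y_n + h·k3); y_{n+1} = y_n + (h/6)·(k1 + 2k2 + 2k3 + k4).
s=0.000000, y=-2.100000:
  k1 = f(0.000000, -2.100000) = 3.410000
  k2 = f(0.115000, -1.707850) = 3.009197
  k3 = f(0.115000, -1.753942) = 3.055289
  k4 = f(0.230000, -1.397283) = 2.672786
  y ← -2.100000 + (0.23/6)·(k1 + 2k2 + 2k3 + k4) = -1.401883
s=0.230000, y=-1.401883:
  k1 = f(0.230000, -1.401883) = 2.677386
  k2 = f(0.345000, -1.093983) = 2.326792
  k3 = f(0.345000, -1.134301) = 2.367110
  k4 = f(0.460000, -0.857447) = 2.031276
  y ← -1.401883 + (0.23/6)·(k1 + 2k2 + 2k3 + k4) = -0.861518
y(0.46) ≈ -0.8615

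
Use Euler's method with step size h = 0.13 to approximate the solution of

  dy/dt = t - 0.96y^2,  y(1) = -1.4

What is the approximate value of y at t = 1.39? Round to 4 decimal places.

-1.8316

Euler: y_{n+1} = y_n + h·f(t_n, y_n).
t=1.000000, y=-1.400000: f=-0.881600 → y ← -1.400000 + 0.13·(-0.881600) = -1.514608
t=1.130000, y=-1.514608: f=-1.072276 → y ← -1.514608 + 0.13·(-1.072276) = -1.654004
t=1.260000, y=-1.654004: f=-1.366300 → y ← -1.654004 + 0.13·(-1.366300) = -1.831623
y(1.39) ≈ -1.8316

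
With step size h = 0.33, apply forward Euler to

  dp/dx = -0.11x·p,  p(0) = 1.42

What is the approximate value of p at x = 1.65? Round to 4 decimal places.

1.2569

Euler: p_{n+1} = p_n + h·f(x_n, p_n).
x=0.000000, p=1.420000: f=0.000000 → p ← 1.420000 + 0.33·0.000000 = 1.420000
x=0.330000, p=1.420000: f=-0.051546 → p ← 1.420000 + 0.33·(-0.051546) = 1.402990
x=0.660000, p=1.402990: f=-0.101857 → p ← 1.402990 + 0.33·(-0.101857) = 1.369377
x=0.990000, p=1.369377: f=-0.149125 → p ← 1.369377 + 0.33·(-0.149125) = 1.320166
x=1.320000, p=1.320166: f=-0.191688 → p ← 1.320166 + 0.33·(-0.191688) = 1.256909
p(1.65) ≈ 1.2569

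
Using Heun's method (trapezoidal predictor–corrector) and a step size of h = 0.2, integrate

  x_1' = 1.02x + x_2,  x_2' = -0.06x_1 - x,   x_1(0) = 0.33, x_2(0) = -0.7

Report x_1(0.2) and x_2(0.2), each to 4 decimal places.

0.2100, -0.7231

Heun on (x_1,x_2): k1 = f(x_n, state_n); k2 = f(x_n + h, state_n + h·k1); state_{n+1} = state_n + (h/2)·(k1 + k2).
0.000000: (0.330000, -0.700000)
  k1 = (-0.700000, -0.019800)
  predictor → (0.190000, -0.703960)
  k2 = (-0.499960, -0.211400)
  → (0.210004, -0.723120)
(x_1(0.2), x_2(0.2)) ≈ (0.2100, -0.7231)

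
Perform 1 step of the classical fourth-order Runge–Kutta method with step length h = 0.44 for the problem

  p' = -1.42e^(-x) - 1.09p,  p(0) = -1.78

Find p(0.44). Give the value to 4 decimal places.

-1.4963

RK4: k1 = f(x_n, p_n); k2 = f(x_n + h/2, p_n + (h/2)·k1); k3 = f(x_n + h/2, p_n + (h/2)·k2); k4 = f(x_n + h, p_n + h·k3); p_{n+1} = p_n + (h/6)·(k1 + 2k2 + 2k3 + k4).
x=0.000000, p=-1.780000:
  k1 = f(0.000000, -1.780000) = 0.520200
  k2 = f(0.220000, -1.665556) = 0.675879
  k3 = f(0.220000, -1.631307) = 0.638547
  k4 = f(0.440000, -1.499039) = 0.719421
  p ← -1.780000 + (0.44/6)·(k1 + 2k2 + 2k3 + k4) = -1.496312
p(0.44) ≈ -1.4963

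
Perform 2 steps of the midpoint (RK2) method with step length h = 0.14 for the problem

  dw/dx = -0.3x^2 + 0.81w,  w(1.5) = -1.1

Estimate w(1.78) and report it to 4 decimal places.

-1.6306

Midpoint: k1 = f(x_n, w_n); k2 = f(x_n + h/2, w_n + (h/2)·k1); w_{n+1} = w_n + h·k2.
x=1.500000, w=-1.100000:
  k1 = f(1.500000, -1.100000) = -1.566000
  k2 = f(1.570000, -1.209620) = -1.719262
  w ← -1.100000 + 0.14·(-1.719262) = -1.340697
x=1.640000, w=-1.340697:
  k1 = f(1.640000, -1.340697) = -1.892844
  k2 = f(1.710000, -1.473196) = -2.070519
  w ← -1.340697 + 0.14·(-2.070519) = -1.630569
w(1.78) ≈ -1.6306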